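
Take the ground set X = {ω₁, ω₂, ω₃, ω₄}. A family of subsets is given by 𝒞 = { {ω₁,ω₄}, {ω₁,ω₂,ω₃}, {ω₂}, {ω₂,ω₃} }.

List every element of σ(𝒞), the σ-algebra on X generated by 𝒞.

Seed the family with 𝒞 together with ∅ and X: { {}, {ω₂}, {ω₁,ω₄}, {ω₂,ω₃}, {ω₁,ω₂,ω₃}, X }.
Round 1: +3 →
  {ω₄}  = ᶜ of {ω₁,ω₂,ω₃}
  {ω₁,ω₂,ω₄}  = {ω₁,ω₄} ∪ {ω₂}
  {ω₁,ω₃,ω₄}  = ᶜ of {ω₂}
  — 9 sets.
Round 2: +3 →
  {ω₃}  = ᶜ of {ω₁,ω₂,ω₄}
  {ω₂,ω₄}  = {ω₂} ∪ {ω₄}
  {ω₂,ω₃,ω₄}  = {ω₂,ω₃} ∪ {ω₄}
  — 12 sets.
Round 3 adds 3:
  {ω₁}  = ᶜ of {ω₂,ω₃,ω₄}
  {ω₁,ω₃}  = ᶜ of {ω₂,ω₄}
  {ω₃,ω₄}  = {ω₃} ∪ {ω₄}
  — 15 sets.
Round 4. New:
  {ω₁,ω₂}  = ᶜ of {ω₃,ω₄}
  — 16 sets.
Round 5: already closed under ᶜ and ∪.

Hence σ(𝒞) has 16 members: { {}, {ω₁}, {ω₂}, {ω₃}, {ω₄}, {ω₁,ω₂}, {ω₁,ω₃}, {ω₁,ω₄}, {ω₂,ω₃}, {ω₂,ω₄}, {ω₃,ω₄}, {ω₁,ω₂,ω₃}, {ω₁,ω₂,ω₄}, {ω₁,ω₃,ω₄}, {ω₂,ω₃,ω₄}, X }.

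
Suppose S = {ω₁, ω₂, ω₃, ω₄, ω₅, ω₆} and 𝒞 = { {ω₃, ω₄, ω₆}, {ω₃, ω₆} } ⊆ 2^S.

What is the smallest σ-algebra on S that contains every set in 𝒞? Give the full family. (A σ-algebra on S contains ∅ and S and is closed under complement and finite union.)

Start: 𝒞 ∪ {∅, S} = { {}, {ω₃, ω₆}, {ω₃, ω₄, ω₆}, S }.
Iteration 1 (2 new):
  {ω₁, ω₂, ω₅}  = complement {ω₃, ω₄, ω₆}
  {ω₁, ω₂, ω₄, ω₅}  = complement {ω₃, ω₆}
  [6 total]
Iteration 2: 1 new —
  {ω₁, ω₂, ω₃, ω₅, ω₆}  = {ω₁, ω₂, ω₅} ∪ {ω₃, ω₆}
  [7 total]
Iteration 3: +1 →
  {ω₄}  = complement {ω₁, ω₂, ω₃, ω₅, ω₆}
  [8 total]
Iteration 4: no new sets; the family is a σ-algebra.

Therefore σ(𝒞) = { {}, {ω₄}, {ω₃, ω₆}, {ω₁, ω₂, ω₅}, {ω₃, ω₄, ω₆}, {ω₁, ω₂, ω₄, ω₅}, {ω₁, ω₂, ω₃, ω₅, ω₆}, S } (|σ(𝒞)| = 8).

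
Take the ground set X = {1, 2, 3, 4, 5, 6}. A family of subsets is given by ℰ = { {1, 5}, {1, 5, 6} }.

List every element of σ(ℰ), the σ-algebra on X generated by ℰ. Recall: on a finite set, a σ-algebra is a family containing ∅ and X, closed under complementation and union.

Take S₀ = ℰ ∪ {∅, X} = { {}, {1, 5}, {1, 5, 6}, X }.
Iteration 1: +2 →
  {2, 3, 4}  = {1, 5, 6}ᶜ
  {2, 3, 4, 6}  = {1, 5}ᶜ
  [6 total]
Iteration 2: +1 →
  {1, 2, 3, 4, 5}  = {2, 3, 4} ∪ {1, 5}
  [7 total]
Iteration 3 (1 new):
  {6}  = {1, 2, 3, 4, 5}ᶜ
  [8 total]
Iteration 4: stable.

|σ(ℰ)| = 8.  σ(ℰ) = { {}, {6}, {1, 5}, {1, 5, 6}, {2, 3, 4}, {2, 3, 4, 6}, {1, 2, 3, 4, 5}, X }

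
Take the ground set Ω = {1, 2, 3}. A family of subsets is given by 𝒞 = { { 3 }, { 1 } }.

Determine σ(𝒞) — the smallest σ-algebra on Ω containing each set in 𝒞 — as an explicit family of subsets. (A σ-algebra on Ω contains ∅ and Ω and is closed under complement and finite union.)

Answer: σ(𝒞) = { ∅, { 1 }, { 2 }, { 3 }, { 1, 2 }, { 1, 3 }, { 2, 3 }, Ω }

Check:
Seed the family with 𝒞 together with ∅ and Ω: { ∅, { 1 }, { 3 }, Ω }.
Pass 1: 3 new —
  { 1, 2 }  = complement { 3 }
  { 1, 3 }  = { 3 } ∪ { 1 }
  { 2, 3 }  = complement { 1 }
  [7 total]
Pass 2 (1 new):
  { 2 }  = complement { 1, 3 }
  [8 total]
Pass 3: already closed under ᶜ and ∪.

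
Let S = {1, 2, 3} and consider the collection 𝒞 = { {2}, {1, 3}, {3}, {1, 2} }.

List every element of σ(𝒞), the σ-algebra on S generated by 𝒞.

σ(𝒞) = { ∅, {1}, {2}, {3}, {1, 2}, {1, 3}, {2, 3}, S }

Working:
Initial family (6 sets): { ∅, {2}, {3}, {1, 2}, {1, 3}, S }.
Round 1. New:
  {2, 3}  = {3} ∪ {2}
  (now 7)
Round 2 (1 new):
  {1}  = complement {2, 3}
  (now 8)
Round 3 adds nothing — fixpoint reached.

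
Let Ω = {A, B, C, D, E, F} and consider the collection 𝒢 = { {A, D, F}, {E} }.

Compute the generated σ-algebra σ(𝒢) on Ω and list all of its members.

Begin from { ∅, {E}, {A, D, F}, Ω } (that is, 𝒢 plus ∅ and Ω).
Round 1 (3 new):
  {B, C, E}  = {A, D, F}ᶜ
  {A, D, E, F}  = {E} ∪ {A, D, F}
  {A, B, C, D, F}  = {E}ᶜ
  (now 7)
Round 2: 1 new —
  {B, C}  = {A, D, E, F}ᶜ
  (now 8)
Round 3: already closed under ᶜ and ∪.

Hence σ(𝒢) has 8 members: { ∅, {E}, {B, C}, {A, D, F}, {B, C, E}, {A, D, E, F}, {A, B, C, D, F}, Ω }.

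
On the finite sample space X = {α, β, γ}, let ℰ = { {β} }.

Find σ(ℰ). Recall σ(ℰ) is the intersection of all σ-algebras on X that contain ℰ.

Begin from { {}, {β}, X } (that is, ℰ plus ∅ and X).
Round 1. New:
  {α, γ}  = {β}ᶜ
Round 2: stable.

|σ(ℰ)| = 4.  σ(ℰ) = { {}, {β}, {α, γ}, X }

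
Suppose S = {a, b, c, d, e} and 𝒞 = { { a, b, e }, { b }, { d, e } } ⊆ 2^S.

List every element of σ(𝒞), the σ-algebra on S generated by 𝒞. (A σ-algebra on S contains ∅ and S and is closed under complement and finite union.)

σ(𝒞) = { {}, { a }, { b }, { c }, { d }, { e }, { a, b }, { a, c }, { a, d }, { a, e }, { b, c }, { b, d }, { b, e }, { c, d }, { c, e }, { d, e }, { a, b, c }, { a, b, d }, { a, b, e }, { a, c, d }, { a, c, e }, { a, d, e }, { b, c, d }, { b, c, e }, { b, d, e }, { c, d, e }, { a, b, c, d }, { a, b, c, e }, { a, b, d, e }, { a, c, d, e }, { b, c, d, e }, S }

Working:
Seed the family with 𝒞 together with ∅ and S: { {}, { b }, { d, e }, { a, b, e }, S }.
Round 1. New:
  { c, d }  = { a, b, e }ᶜ
  { a, b, c }  = { d, e }ᶜ
  { b, d, e }  = { d, e } ∪ { b }
  { a, b, d, e }  = { d, e } ∪ { a, b, e }
  { a, c, d, e }  = { b }ᶜ
  [10 total]
Round 2: +7 →
  { c }  = { a, b, d, e }ᶜ
  { a, c }  = { b, d, e }ᶜ
  { b, c, d }  = { c, d } ∪ { b }
  { c, d, e }  = { c, d } ∪ { d, e }
  { a, b, c, d }  = { c, d } ∪ { a, b, c }
  { a, b, c, e }  = { a, b, c } ∪ { a, b, e }
  { b, c, d, e }  = { c, d } ∪ { b, d, e }
  [17 total]
Round 3 adds 7:
  { a }  = { b, c, d, e }ᶜ
  { d }  = { a, b, c, e }ᶜ
  { e }  = { a, b, c, d }ᶜ
  { a, b }  = { c, d, e }ᶜ
  { a, e }  = { b, c, d }ᶜ
  { b, c }  = { c } ∪ { b }
  { a, c, d }  = { c, d } ∪ { a, c }
  [24 total]
Round 4: +8 →
  { a, d }  = { d } ∪ { a }
  { b, d }  = { b } ∪ { d }
  { b, e }  = { a, c, d }ᶜ
  { c, e }  = { e } ∪ { c }
  { a, b, d }  = { a, b } ∪ { d }
  { a, c, e }  = { e } ∪ { a, c }
  { a, d, e }  = { b, c }ᶜ
  { b, c, e }  = { e } ∪ { b, c }
  [32 total]
Round 5: closed — nothing new.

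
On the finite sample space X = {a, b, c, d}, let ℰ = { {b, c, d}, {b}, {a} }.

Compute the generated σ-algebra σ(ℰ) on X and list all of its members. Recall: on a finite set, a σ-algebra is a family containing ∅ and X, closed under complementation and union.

Start: ℰ ∪ {∅, X} = { ∅, {a}, {b}, {b, c, d}, X }.
Iteration 1: +2 →
  {a, b}  = {b} ∪ {a}
  {a, c, d}  = X∖{b}
Iteration 2: 1 new —
  {c, d}  = X∖{a, b}
Iteration 3: already closed under ᶜ and ∪.

Therefore σ(ℰ) = { ∅, {a}, {b}, {a, b}, {c, d}, {a, c, d}, {b, c, d}, X } (|σ(ℰ)| = 8).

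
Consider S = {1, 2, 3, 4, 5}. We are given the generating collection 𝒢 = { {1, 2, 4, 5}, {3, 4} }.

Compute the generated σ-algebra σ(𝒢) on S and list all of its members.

σ(𝒢) = { ∅, {3}, {4}, {3, 4}, {1, 2, 5}, {1, 2, 3, 5}, {1, 2, 4, 5}, S }

Check:
Seed the family with 𝒢 together with ∅ and S: { ∅, {3, 4}, {1, 2, 4, 5}, S }.
Step 1: 2 new —
  {3}  = S∖{1, 2, 4, 5}
  {1, 2, 5}  = S∖{3, 4}
Step 2: +1 →
  {1, 2, 3, 5}  = {3} ∪ {1, 2, 5}
Step 3: +1 →
  {4}  = S∖{1, 2, 3, 5}
After Step 4 the family is unchanged; done.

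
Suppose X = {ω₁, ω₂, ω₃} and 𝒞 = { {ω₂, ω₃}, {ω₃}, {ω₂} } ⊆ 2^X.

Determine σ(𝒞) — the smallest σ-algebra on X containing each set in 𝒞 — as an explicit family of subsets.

σ(𝒞) = { {}, {ω₁}, {ω₂}, {ω₃}, {ω₁, ω₂}, {ω₁, ω₃}, {ω₂, ω₃}, X }

Check:
Seed the family with 𝒞 together with ∅ and X: { {}, {ω₂}, {ω₃}, {ω₂, ω₃}, X }.
Round 1: +3 →
  {ω₁}  = {ω₂, ω₃}ᶜ
  {ω₁, ω₂}  = {ω₃}ᶜ
  {ω₁, ω₃}  = {ω₂}ᶜ
  (now 8)
After Round 2 the family is unchanged; done.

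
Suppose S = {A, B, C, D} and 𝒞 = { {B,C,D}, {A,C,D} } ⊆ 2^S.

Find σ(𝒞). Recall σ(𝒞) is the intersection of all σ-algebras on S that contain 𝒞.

Seed the family with 𝒞 together with ∅ and S: { {}, {A,C,D}, {B,C,D}, S }.
Iteration 1: 2 new —
  {A}  = complement {B,C,D}
  {B}  = complement {A,C,D}
  — 6 sets.
Iteration 2 (1 new):
  {A,B}  = {B} ∪ {A}
  — 7 sets.
Iteration 3: +1 →
  {C,D}  = complement {A,B}
  — 8 sets.
Iteration 4: no new sets; the family is a σ-algebra.

σ(𝒞) = { {}, {A}, {B}, {A,B}, {C,D}, {A,C,D}, {B,C,D}, S }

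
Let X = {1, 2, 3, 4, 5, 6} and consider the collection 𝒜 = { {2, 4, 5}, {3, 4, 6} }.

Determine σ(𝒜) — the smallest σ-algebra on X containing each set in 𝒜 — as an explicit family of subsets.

Begin from { {}, {2, 4, 5}, {3, 4, 6}, X } (that is, 𝒜 plus ∅ and X).
Round 1: 3 new —
  {1, 2, 5}  = complement {3, 4, 6}
  {1, 3, 6}  = complement {2, 4, 5}
  {2, 3, 4, 5, 6}  = {3, 4, 6} ∪ {2, 4, 5}
Round 2 adds 4:
  {1}  = complement {2, 3, 4, 5, 6}
  {1, 2, 4, 5}  = {1, 2, 5} ∪ {2, 4, 5}
  {1, 3, 4, 6}  = {1, 3, 6} ∪ {3, 4, 6}
  {1, 2, 3, 5, 6}  = {1, 2, 5} ∪ {1, 3, 6}
Round 3: 3 new —
  {4}  = complement {1, 2, 3, 5, 6}
  {2, 5}  = complement {1, 3, 4, 6}
  {3, 6}  = complement {1, 2, 4, 5}
Round 4 (2 new):
  {1, 4}  = {4} ∪ {1}
  {2, 3, 5, 6}  = {2, 5} ∪ {3, 6}
Round 5: closed — nothing new.

Hence σ(𝒜) has 16 members: { {}, {1}, {4}, {1, 4}, {2, 5}, {3, 6}, {1, 2, 5}, {1, 3, 6}, {2, 4, 5}, {3, 4, 6}, {1, 2, 4, 5}, {1, 3, 4, 6}, {2, 3, 5, 6}, {1, 2, 3, 5, 6}, {2, 3, 4, 5, 6}, X }.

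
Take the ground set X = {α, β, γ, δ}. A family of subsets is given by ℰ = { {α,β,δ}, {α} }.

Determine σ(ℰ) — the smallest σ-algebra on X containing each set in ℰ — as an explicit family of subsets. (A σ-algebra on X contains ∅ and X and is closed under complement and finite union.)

σ(ℰ) = { {}, {α}, {γ}, {α,γ}, {β,δ}, {α,β,δ}, {β,γ,δ}, X }

Check:
Initial family (4 sets): { {}, {α}, {α,β,δ}, X }.
Iteration 1 (2 new):
  {γ}  = ᶜ of {α,β,δ}
  {β,γ,δ}  = ᶜ of {α}
  (now 6)
Iteration 2: 1 new —
  {α,γ}  = {γ} ∪ {α}
  (now 7)
Iteration 3. New:
  {β,δ}  = ᶜ of {α,γ}
  (now 8)
Iteration 4: already closed under ᶜ and ∪.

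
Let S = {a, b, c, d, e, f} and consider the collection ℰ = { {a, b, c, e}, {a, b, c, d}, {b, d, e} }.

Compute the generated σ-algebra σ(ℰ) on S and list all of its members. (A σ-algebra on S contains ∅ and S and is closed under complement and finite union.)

Initial family (5 sets): { {}, {b, d, e}, {a, b, c, d}, {a, b, c, e}, S }.
Pass 1: +4 →
  {d, f}  = S∖{a, b, c, e}
  {e, f}  = S∖{a, b, c, d}
  {a, c, f}  = S∖{b, d, e}
  {a, b, c, d, e}  = {a, b, c, d} ∪ {a, b, c, e}
  [9 total]
Pass 2: 7 new —
  {f}  = S∖{a, b, c, d, e}
  {d, e, f}  = {e, f} ∪ {d, f}
  {a, c, d, f}  = {a, c, f} ∪ {d, f}
  {a, c, e, f}  = {e, f} ∪ {a, c, f}
  {b, d, e, f}  = {e, f} ∪ {b, d, e}
  {a, b, c, d, f}  = {a, c, f} ∪ {a, b, c, d}
  {a, b, c, e, f}  = {e, f} ∪ {a, b, c, e}
  [16 total]
Pass 3: +7 →
  {d}  = S∖{a, b, c, e, f}
  {e}  = S∖{a, b, c, d, f}
  {a, c}  = S∖{b, d, e, f}
  {b, d}  = S∖{a, c, e, f}
  {b, e}  = S∖{a, c, d, f}
  {a, b, c}  = S∖{d, e, f}
  {a, c, d, e, f}  = {a, c, e, f} ∪ {a, c, d, f}
  [23 total]
Pass 4 (7 new):
  {b}  = S∖{a, c, d, e, f}
  {d, e}  = {e} ∪ {d}
  {a, c, d}  = {a, c} ∪ {d}
  {a, c, e}  = {e} ∪ {a, c}
  {b, d, f}  = {f} ∪ {b, d}
  {b, e, f}  = {b, e} ∪ {e, f}
  {a, b, c, f}  = {a, b, c} ∪ {a, c, f}
  [30 total]
Pass 5: 2 new —
  {b, f}  = {b} ∪ {f}
  {a, c, d, e}  = {a, c, e} ∪ {d, e}
  [32 total]
Pass 6: no new sets; the family is a σ-algebra.

Hence σ(ℰ) has 32 members: { {}, {b}, {d}, {e}, {f}, {a, c}, {b, d}, {b, e}, {b, f}, {d, e}, {d, f}, {e, f}, {a, b, c}, {a, c, d}, {a, c, e}, {a, c, f}, {b, d, e}, {b, d, f}, {b, e, f}, {d, e, f}, {a, b, c, d}, {a, b, c, e}, {a, b, c, f}, {a, c, d, e}, {a, c, d, f}, {a, c, e, f}, {b, d, e, f}, {a, b, c, d, e}, {a, b, c, d, f}, {a, b, c, e, f}, {a, c, d, e, f}, S }.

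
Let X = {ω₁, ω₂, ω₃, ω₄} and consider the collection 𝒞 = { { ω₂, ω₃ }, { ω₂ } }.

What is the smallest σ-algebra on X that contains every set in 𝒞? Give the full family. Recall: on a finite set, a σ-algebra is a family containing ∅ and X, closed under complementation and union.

Answer: σ(𝒞) = { {  }, { ω₂ }, { ω₃ }, { ω₁, ω₄ }, { ω₂, ω₃ }, { ω₁, ω₂, ω₄ }, { ω₁, ω₃, ω₄ }, X }

Check:
Take S₀ = 𝒞 ∪ {∅, X} = { {  }, { ω₂ }, { ω₂, ω₃ }, X }.
Iteration 1 adds 2:
  { ω₁, ω₄ }  = ᶜ of { ω₂, ω₃ }
  { ω₁, ω₃, ω₄ }  = ᶜ of { ω₂ }
  — 6 sets.
Iteration 2 adds 1:
  { ω₁, ω₂, ω₄ }  = { ω₁, ω₄ } ∪ { ω₂ }
  — 7 sets.
Iteration 3. New:
  { ω₃ }  = ᶜ of { ω₁, ω₂, ω₄ }
  — 8 sets.
Iteration 4: closed — nothing new.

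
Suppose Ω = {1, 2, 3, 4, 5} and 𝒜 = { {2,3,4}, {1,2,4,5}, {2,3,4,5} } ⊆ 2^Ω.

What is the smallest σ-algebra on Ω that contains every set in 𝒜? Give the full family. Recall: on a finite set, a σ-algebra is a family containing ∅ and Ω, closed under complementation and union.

Begin from { {}, {2,3,4}, {1,2,4,5}, {2,3,4,5}, Ω } (that is, 𝒜 plus ∅ and Ω).
Iteration 1. New:
  {1}  = ᶜ of {2,3,4,5}
  {3}  = ᶜ of {1,2,4,5}
  {1,5}  = ᶜ of {2,3,4}
  [8 total]
Iteration 2 (3 new):
  {1,3}  = {3} ∪ {1}
  {1,3,5}  = {3} ∪ {1,5}
  {1,2,3,4}  = {2,3,4} ∪ {1}
  [11 total]
Iteration 3: 3 new —
  {5}  = ᶜ of {1,2,3,4}
  {2,4}  = ᶜ of {1,3,5}
  {2,4,5}  = ᶜ of {1,3}
  [14 total]
Iteration 4: +2 →
  {3,5}  = {3} ∪ {5}
  {1,2,4}  = {2,4} ∪ {1}
  [16 total]
Iteration 5: no new sets; the family is a σ-algebra.

Therefore σ(𝒜) = { {}, {1}, {3}, {5}, {1,3}, {1,5}, {2,4}, {3,5}, {1,2,4}, {1,3,5}, {2,3,4}, {2,4,5}, {1,2,3,4}, {1,2,4,5}, {2,3,4,5}, Ω } (|σ(𝒜)| = 16).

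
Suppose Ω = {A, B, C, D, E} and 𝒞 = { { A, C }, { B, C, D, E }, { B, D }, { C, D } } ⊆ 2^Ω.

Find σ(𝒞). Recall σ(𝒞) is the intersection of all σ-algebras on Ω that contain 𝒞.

|σ(𝒞)| = 32.  σ(𝒞) = { {  }, { A }, { B }, { C }, { D }, { E }, { A, B }, { A, C }, { A, D }, { A, E }, { B, C }, { B, D }, { B, E }, { C, D }, { C, E }, { D, E }, { A, B, C }, { A, B, D }, { A, B, E }, { A, C, D }, { A, C, E }, { A, D, E }, { B, C, D }, { B, C, E }, { B, D, E }, { C, D, E }, { A, B, C, D }, { A, B, C, E }, { A, B, D, E }, { A, C, D, E }, { B, C, D, E }, Ω }

Trace:
Take S₀ = 𝒞 ∪ {∅, Ω} = { {  }, { A, C }, { B, D }, { C, D }, { B, C, D, E }, Ω }.
Step 1. New:
  { A }  = { B, C, D, E }ᶜ
  { A, B, E }  = { C, D }ᶜ
  { A, C, D }  = { C, D } ∪ { A, C }
  { A, C, E }  = { B, D }ᶜ
  { B, C, D }  = { C, D } ∪ { B, D }
  { B, D, E }  = { A, C }ᶜ
  { A, B, C, D }  = { A, C } ∪ { B, D }
  (now 13)
Step 2: +7 →
  { E }  = { A, B, C, D }ᶜ
  { A, E }  = { B, C, D }ᶜ
  { B, E }  = { A, C, D }ᶜ
  { A, B, D }  = { B, D } ∪ { A }
  { A, B, C, E }  = { A, C, E } ∪ { A, B, E }
  { A, B, D, E }  = { A, B, E } ∪ { B, D }
  { A, C, D, E }  = { C, D } ∪ { A, C, E }
  (now 20)
Step 3. New:
  { B }  = { A, C, D, E }ᶜ
  { C }  = { A, B, D, E }ᶜ
  { D }  = { A, B, C, E }ᶜ
  { C, E }  = { A, B, D }ᶜ
  { C, D, E }  = { C, D } ∪ { E }
  (now 25)
Step 4 adds 7:
  { A, B }  = { C, D, E }ᶜ
  { A, D }  = { D } ∪ { A }
  { B, C }  = { B } ∪ { C }
  { D, E }  = { E } ∪ { D }
  { A, B, C }  = { B } ∪ { A, C }
  { A, D, E }  = { A, E } ∪ { D }
  { B, C, E }  = { B, E } ∪ { C }
  (now 32)
Step 5: closed — nothing new.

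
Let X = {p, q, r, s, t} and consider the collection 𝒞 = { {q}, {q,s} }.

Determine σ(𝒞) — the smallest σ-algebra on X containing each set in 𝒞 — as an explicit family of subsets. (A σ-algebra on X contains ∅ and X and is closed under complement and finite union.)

Start: 𝒞 ∪ {∅, X} = { ∅, {q}, {q,s}, X }.
Round 1: 2 new —
  {p,r,t}  = ᶜ of {q,s}
  {p,r,s,t}  = ᶜ of {q}
Round 2. New:
  {p,q,r,t}  = {p,r,t} ∪ {q}
Round 3: +1 →
  {s}  = ᶜ of {p,q,r,t}
Round 4: closed — nothing new.

Hence σ(𝒞) has 8 members: { ∅, {q}, {s}, {q,s}, {p,r,t}, {p,q,r,t}, {p,r,s,t}, X }.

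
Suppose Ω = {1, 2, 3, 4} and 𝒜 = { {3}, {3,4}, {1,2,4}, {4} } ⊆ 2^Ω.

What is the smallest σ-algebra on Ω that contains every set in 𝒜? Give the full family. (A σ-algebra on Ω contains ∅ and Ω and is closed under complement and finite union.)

Answer: σ(𝒜) = { {}, {3}, {4}, {1,2}, {3,4}, {1,2,3}, {1,2,4}, Ω }

Trace:
Take S₀ = 𝒜 ∪ {∅, Ω} = { {}, {3}, {4}, {3,4}, {1,2,4}, Ω }.
Round 1: 2 new —
  {1,2}  = Ω∖{3,4}
  {1,2,3}  = Ω∖{4}
  (now 8)
Round 2: stable.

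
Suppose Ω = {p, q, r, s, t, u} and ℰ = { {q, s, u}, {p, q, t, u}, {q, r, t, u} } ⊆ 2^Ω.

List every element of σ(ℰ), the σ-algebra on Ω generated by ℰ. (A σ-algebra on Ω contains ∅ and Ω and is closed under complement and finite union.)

Take S₀ = ℰ ∪ {∅, Ω} = { {}, {q, s, u}, {p, q, t, u}, {q, r, t, u}, Ω }.
Pass 1 adds 6:
  {p, s}  = Ω∖{q, r, t, u}
  {r, s}  = Ω∖{p, q, t, u}
  {p, r, t}  = Ω∖{q, s, u}
  {p, q, r, t, u}  = {q, r, t, u} ∪ {p, q, t, u}
  {p, q, s, t, u}  = {q, s, u} ∪ {p, q, t, u}
  {q, r, s, t, u}  = {q, s, u} ∪ {q, r, t, u}
  — 11 sets.
Pass 2 adds 7:
  {p}  = Ω∖{q, r, s, t, u}
  {r}  = Ω∖{p, q, s, t, u}
  {s}  = Ω∖{p, q, r, t, u}
  {p, r, s}  = {r, s} ∪ {p, s}
  {p, q, s, u}  = {q, s, u} ∪ {p, s}
  {p, r, s, t}  = {r, s} ∪ {p, r, t}
  {q, r, s, u}  = {q, s, u} ∪ {r, s}
  — 18 sets.
Pass 3: 6 new —
  {p, r}  = {r} ∪ {p}
  {p, t}  = Ω∖{q, r, s, u}
  {q, u}  = Ω∖{p, r, s, t}
  {r, t}  = Ω∖{p, q, s, u}
  {q, t, u}  = Ω∖{p, r, s}
  {p, q, r, s, u}  = {q, s, u} ∪ {p, r, s}
  — 24 sets.
Pass 4. New:
  {t}  = Ω∖{p, q, r, s, u}
  {p, q, u}  = {q, u} ∪ {p}
  {p, s, t}  = {p, s} ∪ {p, t}
  {q, r, u}  = {q, u} ∪ {r}
  {r, s, t}  = {r, s} ∪ {r, t}
  {p, q, r, u}  = {q, u} ∪ {p, r}
  {q, s, t, u}  = Ω∖{p, r}
  — 31 sets.
Pass 5. New:
  {s, t}  = Ω∖{p, q, r, u}
  — 32 sets.
Pass 6 adds nothing — fixpoint reached.

Hence σ(ℰ) has 32 members: { {}, {p}, {r}, {s}, {t}, {p, r}, {p, s}, {p, t}, {q, u}, {r, s}, {r, t}, {s, t}, {p, q, u}, {p, r, s}, {p, r, t}, {p, s, t}, {q, r, u}, {q, s, u}, {q, t, u}, {r, s, t}, {p, q, r, u}, {p, q, s, u}, {p, q, t, u}, {p, r, s, t}, {q, r, s, u}, {q, r, t, u}, {q, s, t, u}, {p, q, r, s, u}, {p, q, r, t, u}, {p, q, s, t, u}, {q, r, s, t, u}, Ω }.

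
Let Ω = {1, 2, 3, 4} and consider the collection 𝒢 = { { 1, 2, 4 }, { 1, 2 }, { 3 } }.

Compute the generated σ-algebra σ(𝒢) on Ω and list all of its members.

Start: 𝒢 ∪ {∅, Ω} = { {}, { 3 }, { 1, 2 }, { 1, 2, 4 }, Ω }.
Step 1: 2 new —
  { 3, 4 }  = Ω∖{ 1, 2 }
  { 1, 2, 3 }  = { 3 } ∪ { 1, 2 }
  — 7 sets.
Step 2 (1 new):
  { 4 }  = Ω∖{ 1, 2, 3 }
  — 8 sets.
Step 3: closed — nothing new.

|σ(𝒢)| = 8.  σ(𝒢) = { {}, { 3 }, { 4 }, { 1, 2 }, { 3, 4 }, { 1, 2, 3 }, { 1, 2, 4 }, Ω }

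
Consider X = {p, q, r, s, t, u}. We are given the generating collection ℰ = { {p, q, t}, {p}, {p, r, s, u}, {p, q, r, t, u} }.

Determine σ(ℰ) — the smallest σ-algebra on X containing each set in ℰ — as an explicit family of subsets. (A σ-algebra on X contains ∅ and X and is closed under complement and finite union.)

Begin from { {}, {p}, {p, q, t}, {p, r, s, u}, {p, q, r, t, u}, X } (that is, ℰ plus ∅ and X).
Round 1: +4 →
  {s}  = {p, q, r, t, u}ᶜ
  {q, t}  = {p, r, s, u}ᶜ
  {r, s, u}  = {p, q, t}ᶜ
  {q, r, s, t, u}  = {p}ᶜ
Round 2 (3 new):
  {p, s}  = {s} ∪ {p}
  {q, s, t}  = {q, t} ∪ {s}
  {p, q, s, t}  = {p, q, t} ∪ {s}
Round 3: +3 →
  {r, u}  = {p, q, s, t}ᶜ
  {p, r, u}  = {q, s, t}ᶜ
  {q, r, t, u}  = {p, s}ᶜ
Round 4: closed — nothing new.

σ(ℰ) = { {}, {p}, {s}, {p, s}, {q, t}, {r, u}, {p, q, t}, {p, r, u}, {q, s, t}, {r, s, u}, {p, q, s, t}, {p, r, s, u}, {q, r, t, u}, {p, q, r, t, u}, {q, r, s, t, u}, X }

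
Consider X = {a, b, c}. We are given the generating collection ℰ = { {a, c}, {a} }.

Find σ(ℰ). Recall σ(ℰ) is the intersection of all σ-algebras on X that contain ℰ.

Start: ℰ ∪ {∅, X} = { {}, {a}, {a, c}, X }.
Step 1 adds 2:
  {b}  = ᶜ of {a, c}
  {b, c}  = ᶜ of {a}
Step 2: +1 →
  {a, b}  = {b} ∪ {a}
Step 3 adds 1:
  {c}  = ᶜ of {a, b}
Step 4: closed — nothing new.

Therefore σ(ℰ) = { {}, {a}, {b}, {c}, {a, b}, {a, c}, {b, c}, X } (|σ(ℰ)| = 8).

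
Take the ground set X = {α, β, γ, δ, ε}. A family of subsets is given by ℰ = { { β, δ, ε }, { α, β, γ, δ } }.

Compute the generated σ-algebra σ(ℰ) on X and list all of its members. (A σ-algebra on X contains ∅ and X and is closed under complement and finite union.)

Answer: σ(ℰ) = { ∅, { ε }, { α, γ }, { β, δ }, { α, γ, ε }, { β, δ, ε }, { α, β, γ, δ }, X }

Check:
Initial family (4 sets): { ∅, { β, δ, ε }, { α, β, γ, δ }, X }.
Round 1: +2 →
  { ε }  = X∖{ α, β, γ, δ }
  { α, γ }  = X∖{ β, δ, ε }
  (now 6)
Round 2 adds 1:
  { α, γ, ε }  = { α, γ } ∪ { ε }
  (now 7)
Round 3 (1 new):
  { β, δ }  = X∖{ α, γ, ε }
  (now 8)
Round 4: closed — nothing new.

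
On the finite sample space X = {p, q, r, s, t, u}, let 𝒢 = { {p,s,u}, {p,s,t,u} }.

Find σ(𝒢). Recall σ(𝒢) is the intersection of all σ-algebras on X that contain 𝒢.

|σ(𝒢)| = 8.  σ(𝒢) = { ∅, {t}, {q,r}, {p,s,u}, {q,r,t}, {p,s,t,u}, {p,q,r,s,u}, X }

Trace:
Start: 𝒢 ∪ {∅, X} = { ∅, {p,s,u}, {p,s,t,u}, X }.
Pass 1 (2 new):
  {q,r}  = complement {p,s,t,u}
  {q,r,t}  = complement {p,s,u}
Pass 2: 1 new —
  {p,q,r,s,u}  = {q,r} ∪ {p,s,u}
Pass 3 adds 1:
  {t}  = complement {p,q,r,s,u}
After Pass 4 the family is unchanged; done.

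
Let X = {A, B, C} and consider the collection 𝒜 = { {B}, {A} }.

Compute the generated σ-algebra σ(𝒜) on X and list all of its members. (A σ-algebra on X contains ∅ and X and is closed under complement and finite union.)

σ(𝒜) (8 sets): { {}, {A}, {B}, {C}, {A,B}, {A,C}, {B,C}, X }

Trace:
Take S₀ = 𝒜 ∪ {∅, X} = { {}, {A}, {B}, X }.
Step 1: 3 new —
  {A,B}  = {B} ∪ {A}
  {A,C}  = X∖{B}
  {B,C}  = X∖{A}
  [7 total]
Step 2: +1 →
  {C}  = X∖{A,B}
  [8 total]
Step 3: stable.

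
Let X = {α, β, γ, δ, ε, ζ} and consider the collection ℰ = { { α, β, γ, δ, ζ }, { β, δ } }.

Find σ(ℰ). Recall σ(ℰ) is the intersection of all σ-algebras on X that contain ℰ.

Start: ℰ ∪ {∅, X} = { {  }, { β, δ }, { α, β, γ, δ, ζ }, X }.
Iteration 1: 2 new —
  { ε }  = { α, β, γ, δ, ζ }ᶜ
  { α, γ, ε, ζ }  = { β, δ }ᶜ
  — 6 sets.
Iteration 2 (1 new):
  { β, δ, ε }  = { β, δ } ∪ { ε }
  — 7 sets.
Iteration 3: 1 new —
  { α, γ, ζ }  = { β, δ, ε }ᶜ
  — 8 sets.
Iteration 4: no new sets; the family is a σ-algebra.

Therefore σ(ℰ) = { {  }, { ε }, { β, δ }, { α, γ, ζ }, { β, δ, ε }, { α, γ, ε, ζ }, { α, β, γ, δ, ζ }, X } (|σ(ℰ)| = 8).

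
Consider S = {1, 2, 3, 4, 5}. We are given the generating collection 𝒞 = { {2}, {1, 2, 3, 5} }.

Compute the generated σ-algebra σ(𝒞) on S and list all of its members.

Start: 𝒞 ∪ {∅, S} = { ∅, {2}, {1, 2, 3, 5}, S }.
Pass 1: +2 →
  {4}  = S∖{1, 2, 3, 5}
  {1, 3, 4, 5}  = S∖{2}
Pass 2: 1 new —
  {2, 4}  = {4} ∪ {2}
Pass 3: 1 new —
  {1, 3, 5}  = S∖{2, 4}
Pass 4 adds nothing — fixpoint reached.

|σ(𝒞)| = 8.  σ(𝒞) = { ∅, {2}, {4}, {2, 4}, {1, 3, 5}, {1, 2, 3, 5}, {1, 3, 4, 5}, S }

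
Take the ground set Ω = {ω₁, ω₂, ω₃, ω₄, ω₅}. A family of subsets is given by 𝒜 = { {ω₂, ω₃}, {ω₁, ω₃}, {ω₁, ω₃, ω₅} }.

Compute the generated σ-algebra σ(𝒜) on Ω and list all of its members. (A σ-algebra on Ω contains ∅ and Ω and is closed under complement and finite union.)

Answer: σ(𝒜) = { {}, {ω₁}, {ω₂}, {ω₃}, {ω₄}, {ω₅}, {ω₁, ω₂}, {ω₁, ω₃}, {ω₁, ω₄}, {ω₁, ω₅}, {ω₂, ω₃}, {ω₂, ω₄}, {ω₂, ω₅}, {ω₃, ω₄}, {ω₃, ω₅}, {ω₄, ω₅}, {ω₁, ω₂, ω₃}, {ω₁, ω₂, ω₄}, {ω₁, ω₂, ω₅}, {ω₁, ω₃, ω₄}, {ω₁, ω₃, ω₅}, {ω₁, ω₄, ω₅}, {ω₂, ω₃, ω₄}, {ω₂, ω₃, ω₅}, {ω₂, ω₄, ω₅}, {ω₃, ω₄, ω₅}, {ω₁, ω₂, ω₃, ω₄}, {ω₁, ω₂, ω₃, ω₅}, {ω₁, ω₂, ω₄, ω₅}, {ω₁, ω₃, ω₄, ω₅}, {ω₂, ω₃, ω₄, ω₅}, Ω }

Check:
Begin from { {}, {ω₁, ω₃}, {ω₂, ω₃}, {ω₁, ω₃, ω₅}, Ω } (that is, 𝒜 plus ∅ and Ω).
Step 1. New:
  {ω₂, ω₄}  = Ω∖{ω₁, ω₃, ω₅}
  {ω₁, ω₂, ω₃}  = {ω₂, ω₃} ∪ {ω₁, ω₃}
  {ω₁, ω₄, ω₅}  = Ω∖{ω₂, ω₃}
  {ω₂, ω₄, ω₅}  = Ω∖{ω₁, ω₃}
  {ω₁, ω₂, ω₃, ω₅}  = {ω₂, ω₃} ∪ {ω₁, ω₃, ω₅}
  (now 10)
Step 2: 7 new —
  {ω₄}  = Ω∖{ω₁, ω₂, ω₃, ω₅}
  {ω₄, ω₅}  = Ω∖{ω₁, ω₂, ω₃}
  {ω₂, ω₃, ω₄}  = {ω₂, ω₃} ∪ {ω₂, ω₄}
  {ω₁, ω₂, ω₃, ω₄}  = {ω₁, ω₂, ω₃} ∪ {ω₂, ω₄}
  {ω₁, ω₂, ω₄, ω₅}  = {ω₁, ω₄, ω₅} ∪ {ω₂, ω₄}
  {ω₁, ω₃, ω₄, ω₅}  = {ω₁, ω₄, ω₅} ∪ {ω₁, ω₃, ω₅}
  {ω₂, ω₃, ω₄, ω₅}  = {ω₂, ω₃} ∪ {ω₂, ω₄, ω₅}
  (now 17)
Step 3 adds 6:
  {ω₁}  = Ω∖{ω₂, ω₃, ω₄, ω₅}
  {ω₂}  = Ω∖{ω₁, ω₃, ω₄, ω₅}
  {ω₃}  = Ω∖{ω₁, ω₂, ω₄, ω₅}
  {ω₅}  = Ω∖{ω₁, ω₂, ω₃, ω₄}
  {ω₁, ω₅}  = Ω∖{ω₂, ω₃, ω₄}
  {ω₁, ω₃, ω₄}  = {ω₁, ω₃} ∪ {ω₄}
  (now 23)
Step 4. New:
  {ω₁, ω₂}  = {ω₂} ∪ {ω₁}
  {ω₁, ω₄}  = {ω₄} ∪ {ω₁}
  {ω₂, ω₅}  = Ω∖{ω₁, ω₃, ω₄}
  {ω₃, ω₄}  = {ω₃} ∪ {ω₄}
  {ω₃, ω₅}  = {ω₅} ∪ {ω₃}
  {ω₁, ω₂, ω₄}  = {ω₂, ω₄} ∪ {ω₁}
  {ω₁, ω₂, ω₅}  = {ω₂} ∪ {ω₁, ω₅}
  {ω₂, ω₃, ω₅}  = {ω₅} ∪ {ω₂, ω₃}
  {ω₃, ω₄, ω₅}  = {ω₄, ω₅} ∪ {ω₃}
  (now 32)
Step 5: no new sets; the family is a σ-algebra.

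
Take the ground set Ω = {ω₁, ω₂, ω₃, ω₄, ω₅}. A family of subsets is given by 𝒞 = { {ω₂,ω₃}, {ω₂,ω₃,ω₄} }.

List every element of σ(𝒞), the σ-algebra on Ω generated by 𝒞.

Begin from { ∅, {ω₂,ω₃}, {ω₂,ω₃,ω₄}, Ω } (that is, 𝒞 plus ∅ and Ω).
Round 1: +2 →
  {ω₁,ω₅}  = ᶜ of {ω₂,ω₃,ω₄}
  {ω₁,ω₄,ω₅}  = ᶜ of {ω₂,ω₃}
  — 6 sets.
Round 2: +1 →
  {ω₁,ω₂,ω₃,ω₅}  = {ω₂,ω₃} ∪ {ω₁,ω₅}
  — 7 sets.
Round 3 adds 1:
  {ω₄}  = ᶜ of {ω₁,ω₂,ω₃,ω₅}
  — 8 sets.
Round 4: closed — nothing new.

σ(𝒞) = { ∅, {ω₄}, {ω₁,ω₅}, {ω₂,ω₃}, {ω₁,ω₄,ω₅}, {ω₂,ω₃,ω₄}, {ω₁,ω₂,ω₃,ω₅}, Ω }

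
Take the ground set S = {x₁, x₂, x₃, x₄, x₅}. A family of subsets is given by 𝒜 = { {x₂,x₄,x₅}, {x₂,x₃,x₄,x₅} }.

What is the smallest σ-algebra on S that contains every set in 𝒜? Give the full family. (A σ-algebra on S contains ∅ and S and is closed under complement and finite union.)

σ(𝒜) = { {}, {x₁}, {x₃}, {x₁,x₃}, {x₂,x₄,x₅}, {x₁,x₂,x₄,x₅}, {x₂,x₃,x₄,x₅}, S }

Derivation:
Seed the family with 𝒜 together with ∅ and S: { {}, {x₂,x₄,x₅}, {x₂,x₃,x₄,x₅}, S }.
Pass 1 (2 new):
  {x₁}  = {x₂,x₃,x₄,x₅}ᶜ
  {x₁,x₃}  = {x₂,x₄,x₅}ᶜ
  (now 6)
Pass 2 (1 new):
  {x₁,x₂,x₄,x₅}  = {x₂,x₄,x₅} ∪ {x₁}
  (now 7)
Pass 3: 1 new —
  {x₃}  = {x₁,x₂,x₄,x₅}ᶜ
  (now 8)
After Pass 4 the family is unchanged; done.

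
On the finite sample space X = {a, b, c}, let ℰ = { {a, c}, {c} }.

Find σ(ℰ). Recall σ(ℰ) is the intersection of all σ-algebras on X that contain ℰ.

|σ(ℰ)| = 8.  σ(ℰ) = { ∅, {a}, {b}, {c}, {a, b}, {a, c}, {b, c}, X }

Check:
Begin from { ∅, {c}, {a, c}, X } (that is, ℰ plus ∅ and X).
Iteration 1. New:
  {b}  = X∖{a, c}
  {a, b}  = X∖{c}
  [6 total]
Iteration 2 (1 new):
  {b, c}  = {c} ∪ {b}
  [7 total]
Iteration 3. New:
  {a}  = X∖{b, c}
  [8 total]
Iteration 4 adds nothing — fixpoint reached.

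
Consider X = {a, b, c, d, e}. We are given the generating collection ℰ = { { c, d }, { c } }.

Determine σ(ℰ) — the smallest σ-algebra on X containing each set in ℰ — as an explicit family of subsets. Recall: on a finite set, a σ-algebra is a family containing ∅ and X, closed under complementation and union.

σ(ℰ) (8 sets): { {}, { c }, { d }, { c, d }, { a, b, e }, { a, b, c, e }, { a, b, d, e }, X }

Trace:
Take S₀ = ℰ ∪ {∅, X} = { {}, { c }, { c, d }, X }.
Step 1 adds 2:
  { a, b, e }  = X∖{ c, d }
  { a, b, d, e }  = X∖{ c }
  |family| = 6
Step 2 adds 1:
  { a, b, c, e }  = { c } ∪ { a, b, e }
  |family| = 7
Step 3 (1 new):
  { d }  = X∖{ a, b, c, e }
  |family| = 8
After Step 4 the family is unchanged; done.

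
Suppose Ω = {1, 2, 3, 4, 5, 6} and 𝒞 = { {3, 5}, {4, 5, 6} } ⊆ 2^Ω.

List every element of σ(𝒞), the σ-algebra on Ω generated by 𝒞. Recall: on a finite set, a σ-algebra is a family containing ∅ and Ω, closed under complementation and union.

Begin from { {}, {3, 5}, {4, 5, 6}, Ω } (that is, 𝒞 plus ∅ and Ω).
Step 1: 3 new —
  {1, 2, 3}  = Ω∖{4, 5, 6}
  {1, 2, 4, 6}  = Ω∖{3, 5}
  {3, 4, 5, 6}  = {3, 5} ∪ {4, 5, 6}
  — 7 sets.
Step 2: +4 →
  {1, 2}  = Ω∖{3, 4, 5, 6}
  {1, 2, 3, 5}  = {1, 2, 3} ∪ {3, 5}
  {1, 2, 3, 4, 6}  = {1, 2, 4, 6} ∪ {1, 2, 3}
  {1, 2, 4, 5, 6}  = {1, 2, 4, 6} ∪ {4, 5, 6}
  — 11 sets.
Step 3: +3 →
  {3}  = Ω∖{1, 2, 4, 5, 6}
  {5}  = Ω∖{1, 2, 3, 4, 6}
  {4, 6}  = Ω∖{1, 2, 3, 5}
  — 14 sets.
Step 4: 2 new —
  {1, 2, 5}  = {1, 2} ∪ {5}
  {3, 4, 6}  = {3} ∪ {4, 6}
  — 16 sets.
After Step 5 the family is unchanged; done.

σ(𝒞) = { {}, {3}, {5}, {1, 2}, {3, 5}, {4, 6}, {1, 2, 3}, {1, 2, 5}, {3, 4, 6}, {4, 5, 6}, {1, 2, 3, 5}, {1, 2, 4, 6}, {3, 4, 5, 6}, {1, 2, 3, 4, 6}, {1, 2, 4, 5, 6}, Ω }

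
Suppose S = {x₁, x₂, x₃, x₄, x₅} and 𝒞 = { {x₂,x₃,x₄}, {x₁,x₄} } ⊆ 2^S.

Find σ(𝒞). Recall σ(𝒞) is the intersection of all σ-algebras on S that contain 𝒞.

Take S₀ = 𝒞 ∪ {∅, S} = { {}, {x₁,x₄}, {x₂,x₃,x₄}, S }.
Pass 1 adds 3:
  {x₁,x₅}  = ᶜ of {x₂,x₃,x₄}
  {x₂,x₃,x₅}  = ᶜ of {x₁,x₄}
  {x₁,x₂,x₃,x₄}  = {x₂,x₃,x₄} ∪ {x₁,x₄}
  — 7 sets.
Pass 2 (4 new):
  {x₅}  = ᶜ of {x₁,x₂,x₃,x₄}
  {x₁,x₄,x₅}  = {x₁,x₄} ∪ {x₁,x₅}
  {x₁,x₂,x₃,x₅}  = {x₂,x₃,x₅} ∪ {x₁,x₅}
  {x₂,x₃,x₄,x₅}  = {x₂,x₃,x₅} ∪ {x₂,x₃,x₄}
  — 11 sets.
Pass 3 (3 new):
  {x₁}  = ᶜ of {x₂,x₃,x₄,x₅}
  {x₄}  = ᶜ of {x₁,x₂,x₃,x₅}
  {x₂,x₃}  = ᶜ of {x₁,x₄,x₅}
  — 14 sets.
Pass 4 adds 2:
  {x₄,x₅}  = {x₄} ∪ {x₅}
  {x₁,x₂,x₃}  = {x₂,x₃} ∪ {x₁}
  — 16 sets.
Pass 5: already closed under ᶜ and ∪.

Hence σ(𝒞) has 16 members: { {}, {x₁}, {x₄}, {x₅}, {x₁,x₄}, {x₁,x₅}, {x₂,x₃}, {x₄,x₅}, {x₁,x₂,x₃}, {x₁,x₄,x₅}, {x₂,x₃,x₄}, {x₂,x₃,x₅}, {x₁,x₂,x₃,x₄}, {x₁,x₂,x₃,x₅}, {x₂,x₃,x₄,x₅}, S }.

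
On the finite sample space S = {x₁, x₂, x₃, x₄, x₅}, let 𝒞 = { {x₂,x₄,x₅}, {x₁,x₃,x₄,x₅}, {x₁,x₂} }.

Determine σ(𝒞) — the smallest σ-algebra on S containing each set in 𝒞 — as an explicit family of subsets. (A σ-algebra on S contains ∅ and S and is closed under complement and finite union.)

Start: 𝒞 ∪ {∅, S} = { ∅, {x₁,x₂}, {x₂,x₄,x₅}, {x₁,x₃,x₄,x₅}, S }.
Round 1: 4 new —
  {x₂}  = complement {x₁,x₃,x₄,x₅}
  {x₁,x₃}  = complement {x₂,x₄,x₅}
  {x₃,x₄,x₅}  = complement {x₁,x₂}
  {x₁,x₂,x₄,x₅}  = {x₁,x₂} ∪ {x₂,x₄,x₅}
  (now 9)
Round 2: +3 →
  {x₃}  = complement {x₁,x₂,x₄,x₅}
  {x₁,x₂,x₃}  = {x₁,x₂} ∪ {x₁,x₃}
  {x₂,x₃,x₄,x₅}  = {x₃,x₄,x₅} ∪ {x₂}
  (now 12)
Round 3: +3 →
  {x₁}  = complement {x₂,x₃,x₄,x₅}
  {x₂,x₃}  = {x₃} ∪ {x₂}
  {x₄,x₅}  = complement {x₁,x₂,x₃}
  (now 15)
Round 4. New:
  {x₁,x₄,x₅}  = complement {x₂,x₃}
  (now 16)
Round 5: closed — nothing new.

Therefore σ(𝒞) = { ∅, {x₁}, {x₂}, {x₃}, {x₁,x₂}, {x₁,x₃}, {x₂,x₃}, {x₄,x₅}, {x₁,x₂,x₃}, {x₁,x₄,x₅}, {x₂,x₄,x₅}, {x₃,x₄,x₅}, {x₁,x₂,x₄,x₅}, {x₁,x₃,x₄,x₅}, {x₂,x₃,x₄,x₅}, S } (|σ(𝒞)| = 16).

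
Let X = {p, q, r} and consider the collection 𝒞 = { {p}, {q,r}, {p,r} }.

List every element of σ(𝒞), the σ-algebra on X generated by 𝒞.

σ(𝒞) = { {}, {p}, {q}, {r}, {p,q}, {p,r}, {q,r}, X }

Derivation:
Seed the family with 𝒞 together with ∅ and X: { {}, {p}, {p,r}, {q,r}, X }.
Pass 1 adds 1:
  {q}  = {p,r}ᶜ
Pass 2 adds 1:
  {p,q}  = {q} ∪ {p}
Pass 3. New:
  {r}  = {p,q}ᶜ
Pass 4: already closed under ᶜ and ∪.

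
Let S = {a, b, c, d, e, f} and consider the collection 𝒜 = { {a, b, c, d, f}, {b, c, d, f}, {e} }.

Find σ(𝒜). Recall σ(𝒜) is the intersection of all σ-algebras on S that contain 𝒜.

Start: 𝒜 ∪ {∅, S} = { {}, {e}, {b, c, d, f}, {a, b, c, d, f}, S }.
Iteration 1 adds 2:
  {a, e}  = S∖{b, c, d, f}
  {b, c, d, e, f}  = {b, c, d, f} ∪ {e}
  [7 total]
Iteration 2 adds 1:
  {a}  = S∖{b, c, d, e, f}
  [8 total]
Iteration 3: no new sets; the family is a σ-algebra.

σ(𝒜) = { {}, {a}, {e}, {a, e}, {b, c, d, f}, {a, b, c, d, f}, {b, c, d, e, f}, S }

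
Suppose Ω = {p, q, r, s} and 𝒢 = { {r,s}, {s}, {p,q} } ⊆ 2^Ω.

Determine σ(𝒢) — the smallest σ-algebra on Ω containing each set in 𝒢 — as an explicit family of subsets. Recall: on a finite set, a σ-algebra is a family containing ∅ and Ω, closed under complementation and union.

Seed the family with 𝒢 together with ∅ and Ω: { {}, {s}, {p,q}, {r,s}, Ω }.
Pass 1 adds 2:
  {p,q,r}  = {s}ᶜ
  {p,q,s}  = {p,q} ∪ {s}
  — 7 sets.
Pass 2: 1 new —
  {r}  = {p,q,s}ᶜ
  — 8 sets.
Pass 3: stable.

|σ(𝒢)| = 8.  σ(𝒢) = { {}, {r}, {s}, {p,q}, {r,s}, {p,q,r}, {p,q,s}, Ω }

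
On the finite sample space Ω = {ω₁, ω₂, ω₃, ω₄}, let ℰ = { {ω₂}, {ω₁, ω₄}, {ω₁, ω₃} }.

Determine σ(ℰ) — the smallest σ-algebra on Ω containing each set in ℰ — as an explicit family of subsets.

σ(ℰ) (16 sets): { {}, {ω₁}, {ω₂}, {ω₃}, {ω₄}, {ω₁, ω₂}, {ω₁, ω₃}, {ω₁, ω₄}, {ω₂, ω₃}, {ω₂, ω₄}, {ω₃, ω₄}, {ω₁, ω₂, ω₃}, {ω₁, ω₂, ω₄}, {ω₁, ω₃, ω₄}, {ω₂, ω₃, ω₄}, Ω }

Derivation:
Take S₀ = ℰ ∪ {∅, Ω} = { {}, {ω₂}, {ω₁, ω₃}, {ω₁, ω₄}, Ω }.
Round 1: +5 →
  {ω₂, ω₃}  = ᶜ of {ω₁, ω₄}
  {ω₂, ω₄}  = ᶜ of {ω₁, ω₃}
  {ω₁, ω₂, ω₃}  = {ω₁, ω₃} ∪ {ω₂}
  {ω₁, ω₂, ω₄}  = {ω₁, ω₄} ∪ {ω₂}
  {ω₁, ω₃, ω₄}  = ᶜ of {ω₂}
  — 10 sets.
Round 2 (3 new):
  {ω₃}  = ᶜ of {ω₁, ω₂, ω₄}
  {ω₄}  = ᶜ of {ω₁, ω₂, ω₃}
  {ω₂, ω₃, ω₄}  = {ω₂, ω₃} ∪ {ω₂, ω₄}
  — 13 sets.
Round 3: +2 →
  {ω₁}  = ᶜ of {ω₂, ω₃, ω₄}
  {ω₃, ω₄}  = {ω₃} ∪ {ω₄}
  — 15 sets.
Round 4: +1 →
  {ω₁, ω₂}  = ᶜ of {ω₃, ω₄}
  — 16 sets.
Round 5: closed — nothing new.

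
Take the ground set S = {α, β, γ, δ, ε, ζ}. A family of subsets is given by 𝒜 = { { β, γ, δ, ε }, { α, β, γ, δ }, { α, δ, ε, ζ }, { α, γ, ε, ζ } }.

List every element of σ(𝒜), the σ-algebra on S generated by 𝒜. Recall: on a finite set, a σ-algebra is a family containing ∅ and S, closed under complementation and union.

Start: 𝒜 ∪ {∅, S} = { {  }, { α, β, γ, δ }, { α, γ, ε, ζ }, { α, δ, ε, ζ }, { β, γ, δ, ε }, S }.
Pass 1. New:
  { α, ζ }  = ᶜ of { β, γ, δ, ε }
  { β, γ }  = ᶜ of { α, δ, ε, ζ }
  { β, δ }  = ᶜ of { α, γ, ε, ζ }
  { ε, ζ }  = ᶜ of { α, β, γ, δ }
  { α, β, γ, δ, ε }  = { α, β, γ, δ } ∪ { β, γ, δ, ε }
  { α, γ, δ, ε, ζ }  = { α, γ, ε, ζ } ∪ { α, δ, ε, ζ }
  — 12 sets.
Pass 2 adds 12:
  { β }  = ᶜ of { α, γ, δ, ε, ζ }
  { ζ }  = ᶜ of { α, β, γ, δ, ε }
  { α, ε, ζ }  = { ε, ζ } ∪ { α, ζ }
  { β, γ, δ }  = { β, γ } ∪ { β, δ }
  { α, β, γ, ζ }  = { α, ζ } ∪ { β, γ }
  { α, β, δ, ζ }  = { α, ζ } ∪ { β, δ }
  { β, γ, ε, ζ }  = { ε, ζ } ∪ { β, γ }
  { β, δ, ε, ζ }  = { ε, ζ } ∪ { β, δ }
  { α, β, γ, δ, ζ }  = { α, ζ } ∪ { α, β, γ, δ }
  { α, β, γ, ε, ζ }  = { α, γ, ε, ζ } ∪ { β, γ }
  { α, β, δ, ε, ζ }  = { α, δ, ε, ζ } ∪ { β, δ }
  { β, γ, δ, ε, ζ }  = { ε, ζ } ∪ { β, γ, δ, ε }
  — 24 sets.
Pass 3: 15 new —
  { α }  = ᶜ of { β, γ, δ, ε, ζ }
  { γ }  = ᶜ of { α, β, δ, ε, ζ }
  { δ }  = ᶜ of { α, β, γ, ε, ζ }
  { ε }  = ᶜ of { α, β, γ, δ, ζ }
  { α, γ }  = ᶜ of { β, δ, ε, ζ }
  { α, δ }  = ᶜ of { β, γ, ε, ζ }
  { β, ζ }  = { β } ∪ { ζ }
  { γ, ε }  = ᶜ of { α, β, δ, ζ }
  { δ, ε }  = ᶜ of { α, β, γ, ζ }
  { α, β, ζ }  = { α, ζ } ∪ { β }
  { β, γ, ζ }  = { ζ } ∪ { β, γ }
  { β, δ, ζ }  = { β, δ } ∪ { ζ }
  { β, ε, ζ }  = { ε, ζ } ∪ { β }
  { α, β, ε, ζ }  = { β } ∪ { α, ε, ζ }
  { β, γ, δ, ζ }  = { β, γ, δ } ∪ { ζ }
  — 39 sets.
Pass 4 (19 new):
  { α, β }  = { β } ∪ { α }
  { α, ε }  = ᶜ of { β, γ, δ, ζ }
  { β, ε }  = { β } ∪ { ε }
  { γ, δ }  = ᶜ of { α, β, ε, ζ }
  { γ, ζ }  = { γ } ∪ { ζ }
  { δ, ζ }  = { δ } ∪ { ζ }
  { α, β, γ }  = { β } ∪ { α, γ }
  { α, β, δ }  = { β } ∪ { α, δ }
  { α, γ, δ }  = ᶜ of { β, ε, ζ }
  { α, γ, ε }  = ᶜ of { β, δ, ζ }
  { α, γ, ζ }  = { α, ζ } ∪ { α, γ }
  { α, δ, ε }  = ᶜ of { β, γ, ζ }
  { α, δ, ζ }  = { α, ζ } ∪ { δ }
  { β, γ, ε }  = { β } ∪ { γ, ε }
  { β, δ, ε }  = { β } ∪ { δ, ε }
  { γ, δ, ε }  = ᶜ of { α, β, ζ }
  { γ, ε, ζ }  = { γ, ε } ∪ { ε, ζ }
  { δ, ε, ζ }  = { δ, ε } ∪ { ε, ζ }
  { α, γ, δ, ε }  = ᶜ of { β, ζ }
  — 58 sets.
Pass 5 adds 6:
  { α, β, ε }  = { β, ε } ∪ { α, ε }
  { γ, δ, ζ }  = { γ, δ } ∪ { δ, ζ }
  { α, β, γ, ε }  = ᶜ of { δ, ζ }
  { α, β, δ, ε }  = ᶜ of { γ, ζ }
  { α, γ, δ, ζ }  = ᶜ of { β, ε }
  { γ, δ, ε, ζ }  = ᶜ of { α, β }
  — 64 sets.
Pass 6: no new sets; the family is a σ-algebra.

Therefore σ(𝒜) = { {  }, { α }, { β }, { γ }, { δ }, { ε }, { ζ }, { α, β }, { α, γ }, { α, δ }, { α, ε }, { α, ζ }, { β, γ }, { β, δ }, { β, ε }, { β, ζ }, { γ, δ }, { γ, ε }, { γ, ζ }, { δ, ε }, { δ, ζ }, { ε, ζ }, { α, β, γ }, { α, β, δ }, { α, β, ε }, { α, β, ζ }, { α, γ, δ }, { α, γ, ε }, { α, γ, ζ }, { α, δ, ε }, { α, δ, ζ }, { α, ε, ζ }, { β, γ, δ }, { β, γ, ε }, { β, γ, ζ }, { β, δ, ε }, { β, δ, ζ }, { β, ε, ζ }, { γ, δ, ε }, { γ, δ, ζ }, { γ, ε, ζ }, { δ, ε, ζ }, { α, β, γ, δ }, { α, β, γ, ε }, { α, β, γ, ζ }, { α, β, δ, ε }, { α, β, δ, ζ }, { α, β, ε, ζ }, { α, γ, δ, ε }, { α, γ, δ, ζ }, { α, γ, ε, ζ }, { α, δ, ε, ζ }, { β, γ, δ, ε }, { β, γ, δ, ζ }, { β, γ, ε, ζ }, { β, δ, ε, ζ }, { γ, δ, ε, ζ }, { α, β, γ, δ, ε }, { α, β, γ, δ, ζ }, { α, β, γ, ε, ζ }, { α, β, δ, ε, ζ }, { α, γ, δ, ε, ζ }, { β, γ, δ, ε, ζ }, S } (|σ(𝒜)| = 64).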